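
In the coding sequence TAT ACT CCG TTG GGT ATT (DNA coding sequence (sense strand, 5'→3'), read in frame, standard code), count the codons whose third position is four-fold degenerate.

3

Codon 1 TAT (Tyr): third position 2-fold.
Codon 2 ACT (Thr): third position 4-fold.
Codon 3 CCG (Pro): third position 4-fold.
Codon 4 TTG (Leu): third position 2-fold.
Codon 5 GGT (Gly): third position 4-fold.
Codon 6 ATT (Ile): third position 3-fold.
Four-fold degenerate third positions: 3.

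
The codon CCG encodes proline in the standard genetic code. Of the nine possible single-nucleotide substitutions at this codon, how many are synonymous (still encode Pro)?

3

Position 1: none → 0 synonymous.
Position 2: none → 0 synonymous.
Position 3: CCU, CCC, CCA → 3 synonymous.
Total: 0 + 0 + 3 = 3.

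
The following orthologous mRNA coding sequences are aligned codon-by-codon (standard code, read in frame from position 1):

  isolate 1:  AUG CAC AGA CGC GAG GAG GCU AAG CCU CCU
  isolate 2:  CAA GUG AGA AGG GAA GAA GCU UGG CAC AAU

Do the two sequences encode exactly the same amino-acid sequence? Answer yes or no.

Codon 1: AUG Met / CAA Gln — nonsynonymous.
Codon 2: CAC His / GUG Val — nonsynonymous.
Codon 3: AGA Arg / AGA Arg — identical.
Codon 4: CGC Arg / AGG Arg — synonymous.
Codon 5: GAG Glu / GAA Glu — synonymous.
Codon 6: GAG Glu / GAA Glu — synonymous.
Codon 7: GCU Ala / GCU Ala — identical.
Codon 8: AAG Lys / UGG Trp — nonsynonymous.
Codon 9: CCU Pro / CAC His — nonsynonymous.
Codon 10: CCU Pro / AAU Asn — nonsynonymous.
Nonsynonymous differences: 5 → different protein.

no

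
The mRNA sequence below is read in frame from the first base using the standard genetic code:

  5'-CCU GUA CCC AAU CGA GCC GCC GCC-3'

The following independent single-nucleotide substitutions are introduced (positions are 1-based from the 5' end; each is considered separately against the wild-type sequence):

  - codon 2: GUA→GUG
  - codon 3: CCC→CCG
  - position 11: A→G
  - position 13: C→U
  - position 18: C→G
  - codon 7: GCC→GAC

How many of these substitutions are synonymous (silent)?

Codon 2: GUA (Val) → GUG (Val) — synonymous.
Codon 3: CCC (Pro) → CCG (Pro) — synonymous.
Codon 4: AAU (Asn) → AGU (Ser) — missense.
Codon 5: CGA (Arg) → UGA (Stop) — nonsense.
Codon 6: GCC (Ala) → GCG (Ala) — synonymous.
Codon 7: GCC (Ala) → GAC (Asp) — missense.
Synonymous: 3 of 6.

3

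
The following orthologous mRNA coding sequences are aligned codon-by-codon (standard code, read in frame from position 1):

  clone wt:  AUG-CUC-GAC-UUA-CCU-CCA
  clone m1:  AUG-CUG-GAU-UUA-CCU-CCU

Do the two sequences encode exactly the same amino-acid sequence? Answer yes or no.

Codon 1: AUG Met / AUG Met — identical.
Codon 2: CUC Leu / CUG Leu — synonymous.
Codon 3: GAC Asp / GAU Asp — synonymous.
Codon 4: UUA Leu / UUA Leu — identical.
Codon 5: CCU Pro / CCU Pro — identical.
Codon 6: CCA Pro / CCU Pro — synonymous.
Nonsynonymous differences: 0 → same protein.

yes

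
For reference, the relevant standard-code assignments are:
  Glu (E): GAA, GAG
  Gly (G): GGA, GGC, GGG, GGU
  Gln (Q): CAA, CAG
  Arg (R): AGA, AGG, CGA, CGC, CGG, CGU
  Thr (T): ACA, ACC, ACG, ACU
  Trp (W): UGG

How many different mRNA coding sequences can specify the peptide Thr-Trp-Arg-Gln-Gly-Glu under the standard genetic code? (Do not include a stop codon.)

384

Thr: 4 codons.
Trp: 1 codon.
Arg: 6 codons.
Gln: 2 codons.
Gly: 4 codons.
Glu: 2 codons.
4 × 1 × 6 × 2 × 4 × 2 = 384.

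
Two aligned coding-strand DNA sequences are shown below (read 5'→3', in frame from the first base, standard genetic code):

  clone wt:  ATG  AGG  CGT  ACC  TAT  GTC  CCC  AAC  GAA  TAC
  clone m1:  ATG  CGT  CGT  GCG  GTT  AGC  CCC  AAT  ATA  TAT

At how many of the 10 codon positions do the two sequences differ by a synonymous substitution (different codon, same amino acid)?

Codon 1: ATG Met / ATG Met — identical.
Codon 2: AGG Arg / CGT Arg — synonymous.
Codon 3: CGT Arg / CGT Arg — identical.
Codon 4: ACC Thr / GCG Ala — nonsynonymous.
Codon 5: TAT Tyr / GTT Val — nonsynonymous.
Codon 6: GTC Val / AGC Ser — nonsynonymous.
Codon 7: CCC Pro / CCC Pro — identical.
Codon 8: AAC Asn / AAT Asn — synonymous.
Codon 9: GAA Glu / ATA Ile — nonsynonymous.
Codon 10: TAC Tyr / TAT Tyr — synonymous.
Synonymous differences: 3.

3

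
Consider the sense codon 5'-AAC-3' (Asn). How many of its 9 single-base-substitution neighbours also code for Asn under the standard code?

Position 1: none → 0 synonymous.
Position 2: none → 0 synonymous.
Position 3: AAU → 1 synonymous.
Total: 0 + 0 + 1 = 1.

1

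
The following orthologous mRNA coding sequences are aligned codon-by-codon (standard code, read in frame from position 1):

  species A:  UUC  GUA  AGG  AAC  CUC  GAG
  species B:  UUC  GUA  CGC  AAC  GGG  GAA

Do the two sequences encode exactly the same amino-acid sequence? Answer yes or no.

Codon 1: UUC Phe / UUC Phe — identical.
Codon 2: GUA Val / GUA Val — identical.
Codon 3: AGG Arg / CGC Arg — synonymous.
Codon 4: AAC Asn / AAC Asn — identical.
Codon 5: CUC Leu / GGG Gly — nonsynonymous.
Codon 6: GAG Glu / GAA Glu — synonymous.
Nonsynonymous differences: 1 → different protein.

no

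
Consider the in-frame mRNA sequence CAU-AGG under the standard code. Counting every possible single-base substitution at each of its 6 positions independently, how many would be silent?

3

Codon 1 (CAU, His): 1 synonymous substitution.
Codon 2 (AGG, Arg): 2 synonymous substitutions.
Total: 1 + 2 = 3.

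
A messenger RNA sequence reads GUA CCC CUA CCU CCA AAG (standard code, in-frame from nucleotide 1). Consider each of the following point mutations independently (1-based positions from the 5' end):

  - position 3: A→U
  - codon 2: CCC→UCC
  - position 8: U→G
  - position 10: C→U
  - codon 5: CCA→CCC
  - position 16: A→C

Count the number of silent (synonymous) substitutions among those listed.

2

Codon 1: GUA (Val) → GUU (Val) — synonymous.
Codon 2: CCC (Pro) → UCC (Ser) — missense.
Codon 3: CUA (Leu) → CGA (Arg) — missense.
Codon 4: CCU (Pro) → UCU (Ser) — missense.
Codon 5: CCA (Pro) → CCC (Pro) — synonymous.
Codon 6: AAG (Lys) → CAG (Gln) — missense.
Synonymous: 2 of 6.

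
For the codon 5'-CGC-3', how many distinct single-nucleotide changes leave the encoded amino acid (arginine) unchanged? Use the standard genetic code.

Position 1: none → 0 synonymous.
Position 2: none → 0 synonymous.
Position 3: CGT, CGA, CGG → 3 synonymous.
Total: 0 + 0 + 3 = 3.

3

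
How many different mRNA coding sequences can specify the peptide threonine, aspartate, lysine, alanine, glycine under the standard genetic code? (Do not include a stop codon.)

256

Thr: 4 codons.
Asp: 2 codons.
Lys: 2 codons.
Ala: 4 codons.
Gly: 4 codons.
4 × 2 × 2 × 4 × 4 = 256.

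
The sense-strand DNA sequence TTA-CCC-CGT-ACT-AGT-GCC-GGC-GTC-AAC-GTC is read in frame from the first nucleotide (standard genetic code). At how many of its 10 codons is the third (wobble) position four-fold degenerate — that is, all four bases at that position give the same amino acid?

7

Codon 1 TTA (Leu): third position 2-fold.
Codon 2 CCC (Pro): third position 4-fold.
Codon 3 CGT (Arg): third position 4-fold.
Codon 4 ACT (Thr): third position 4-fold.
Codon 5 AGT (Ser): third position 2-fold.
Codon 6 GCC (Ala): third position 4-fold.
Codon 7 GGC (Gly): third position 4-fold.
Codon 8 GTC (Val): third position 4-fold.
Codon 9 AAC (Asn): third position 2-fold.
Codon 10 GTC (Val): third position 4-fold.
Four-fold degenerate third positions: 7.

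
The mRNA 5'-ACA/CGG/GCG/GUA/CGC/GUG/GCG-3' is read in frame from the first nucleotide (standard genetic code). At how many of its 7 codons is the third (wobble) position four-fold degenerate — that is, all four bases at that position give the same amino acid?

Codon 1 ACA (Thr): third position 4-fold.
Codon 2 CGG (Arg): third position 4-fold.
Codon 3 GCG (Ala): third position 4-fold.
Codon 4 GUA (Val): third position 4-fold.
Codon 5 CGC (Arg): third position 4-fold.
Codon 6 GUG (Val): third position 4-fold.
Codon 7 GCG (Ala): third position 4-fold.
Four-fold degenerate third positions: 7.

7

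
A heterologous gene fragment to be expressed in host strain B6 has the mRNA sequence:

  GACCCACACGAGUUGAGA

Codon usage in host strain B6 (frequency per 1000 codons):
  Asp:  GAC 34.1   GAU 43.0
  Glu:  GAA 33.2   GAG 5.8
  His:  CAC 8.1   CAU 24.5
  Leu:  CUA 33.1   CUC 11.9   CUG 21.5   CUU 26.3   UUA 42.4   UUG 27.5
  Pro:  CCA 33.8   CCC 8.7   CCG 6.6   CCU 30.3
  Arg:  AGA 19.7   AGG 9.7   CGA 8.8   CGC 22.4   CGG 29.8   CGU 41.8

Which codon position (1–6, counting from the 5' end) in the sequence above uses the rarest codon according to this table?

4

Codon 1 GAC (Asp): 34.1 per 1000.
Codon 2 CCA (Pro): 33.8 per 1000.
Codon 3 CAC (His): 8.1 per 1000.
Codon 4 GAG (Glu): 5.8 per 1000.
Codon 5 UUG (Leu): 27.5 per 1000.
Codon 6 AGA (Arg): 19.7 per 1000.
Lowest frequency is 5.8 at codon 4.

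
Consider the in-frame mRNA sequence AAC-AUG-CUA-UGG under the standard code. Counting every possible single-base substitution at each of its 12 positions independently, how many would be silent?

5

Codon 1 (AAC, Asn): 1 synonymous substitution.
Codon 2 (AUG, Met): 0 synonymous substitutions.
Codon 3 (CUA, Leu): 4 synonymous substitutions.
Codon 4 (UGG, Trp): 0 synonymous substitutions.
Total: 1 + 0 + 4 + 0 = 5.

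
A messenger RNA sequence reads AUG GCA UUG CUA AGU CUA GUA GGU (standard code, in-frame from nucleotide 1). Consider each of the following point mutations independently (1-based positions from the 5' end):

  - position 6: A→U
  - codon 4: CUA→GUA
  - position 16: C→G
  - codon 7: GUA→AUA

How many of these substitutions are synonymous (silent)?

1

Codon 2: GCA (Ala) → GCU (Ala) — synonymous.
Codon 4: CUA (Leu) → GUA (Val) — missense.
Codon 6: CUA (Leu) → GUA (Val) — missense.
Codon 7: GUA (Val) → AUA (Ile) — missense.
Synonymous: 1 of 4.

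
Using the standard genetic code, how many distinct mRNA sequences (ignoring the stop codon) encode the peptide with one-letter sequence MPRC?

48

Met: 1 codon.
Pro: 4 codons.
Arg: 6 codons.
Cys: 2 codons.
1 × 4 × 6 × 2 = 48.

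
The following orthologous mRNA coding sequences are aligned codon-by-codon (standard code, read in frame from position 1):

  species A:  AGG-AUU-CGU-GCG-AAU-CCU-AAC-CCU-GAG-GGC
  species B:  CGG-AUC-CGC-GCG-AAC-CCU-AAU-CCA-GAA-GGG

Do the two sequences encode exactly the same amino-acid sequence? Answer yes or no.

Codon 1: AGG Arg / CGG Arg — synonymous.
Codon 2: AUU Ile / AUC Ile — synonymous.
Codon 3: CGU Arg / CGC Arg — synonymous.
Codon 4: GCG Ala / GCG Ala — identical.
Codon 5: AAU Asn / AAC Asn — synonymous.
Codon 6: CCU Pro / CCU Pro — identical.
Codon 7: AAC Asn / AAU Asn — synonymous.
Codon 8: CCU Pro / CCA Pro — synonymous.
Codon 9: GAG Glu / GAA Glu — synonymous.
Codon 10: GGC Gly / GGG Gly — synonymous.
Nonsynonymous differences: 0 → same protein.

yes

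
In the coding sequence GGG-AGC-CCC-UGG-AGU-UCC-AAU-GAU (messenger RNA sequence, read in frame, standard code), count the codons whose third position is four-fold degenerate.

Codon 1 GGG (Gly): third position 4-fold.
Codon 2 AGC (Ser): third position 2-fold.
Codon 3 CCC (Pro): third position 4-fold.
Codon 4 UGG (Trp): third position 1-fold.
Codon 5 AGU (Ser): third position 2-fold.
Codon 6 UCC (Ser): third position 4-fold.
Codon 7 AAU (Asn): third position 2-fold.
Codon 8 GAU (Asp): third position 2-fold.
Four-fold degenerate third positions: 3.

3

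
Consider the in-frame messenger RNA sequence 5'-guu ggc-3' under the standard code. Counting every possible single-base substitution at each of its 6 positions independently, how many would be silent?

6

Codon 1 (GUU, Val): 3 synonymous substitutions.
Codon 2 (GGC, Gly): 3 synonymous substitutions.
Total: 3 + 3 = 6.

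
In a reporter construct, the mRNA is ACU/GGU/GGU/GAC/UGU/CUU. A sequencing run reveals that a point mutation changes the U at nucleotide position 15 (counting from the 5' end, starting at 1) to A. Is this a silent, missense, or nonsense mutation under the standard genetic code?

Position 15 falls in codon 5: UGU → Cys.
After the substitution the codon is UGA → Stop.
The new codon is a stop codon, so this is a nonsense mutation.

nonsense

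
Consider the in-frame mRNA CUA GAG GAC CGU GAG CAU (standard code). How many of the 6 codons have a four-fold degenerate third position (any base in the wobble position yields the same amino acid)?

Codon 1 CUA (Leu): third position 4-fold.
Codon 2 GAG (Glu): third position 2-fold.
Codon 3 GAC (Asp): third position 2-fold.
Codon 4 CGU (Arg): third position 4-fold.
Codon 5 GAG (Glu): third position 2-fold.
Codon 6 CAU (His): third position 2-fold.
Four-fold degenerate third positions: 2.

2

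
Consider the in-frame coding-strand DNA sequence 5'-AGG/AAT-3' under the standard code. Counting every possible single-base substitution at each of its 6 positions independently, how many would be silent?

3

Codon 1 (AGG, Arg): 2 synonymous substitutions.
Codon 2 (AAT, Asn): 1 synonymous substitution.
Total: 2 + 1 = 3.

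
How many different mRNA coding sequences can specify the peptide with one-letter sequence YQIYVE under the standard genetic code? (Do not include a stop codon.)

Tyr: 2 codons.
Gln: 2 codons.
Ile: 3 codons.
Tyr: 2 codons.
Val: 4 codons.
Glu: 2 codons.
2 × 2 × 3 × 2 × 4 × 2 = 192.

192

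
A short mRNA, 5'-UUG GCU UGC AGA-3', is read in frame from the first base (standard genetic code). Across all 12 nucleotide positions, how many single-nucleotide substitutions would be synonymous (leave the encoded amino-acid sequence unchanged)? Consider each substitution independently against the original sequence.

8

Codon 1 (UUG, Leu): 2 synonymous substitutions.
Codon 2 (GCU, Ala): 3 synonymous substitutions.
Codon 3 (UGC, Cys): 1 synonymous substitution.
Codon 4 (AGA, Arg): 2 synonymous substitutions.
Total: 2 + 3 + 1 + 2 = 8.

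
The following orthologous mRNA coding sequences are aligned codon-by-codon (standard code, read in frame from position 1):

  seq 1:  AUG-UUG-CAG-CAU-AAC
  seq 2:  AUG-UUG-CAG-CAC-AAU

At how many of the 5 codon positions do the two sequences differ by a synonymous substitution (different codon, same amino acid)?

Codon 1: AUG Met / AUG Met — identical.
Codon 2: UUG Leu / UUG Leu — identical.
Codon 3: CAG Gln / CAG Gln — identical.
Codon 4: CAU His / CAC His — synonymous.
Codon 5: AAC Asn / AAU Asn — synonymous.
Synonymous differences: 2.

2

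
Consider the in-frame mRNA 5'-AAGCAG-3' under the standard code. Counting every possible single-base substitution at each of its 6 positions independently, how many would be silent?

2

Codon 1 (AAG, Lys): 1 synonymous substitution.
Codon 2 (CAG, Gln): 1 synonymous substitution.
Total: 1 + 1 = 2.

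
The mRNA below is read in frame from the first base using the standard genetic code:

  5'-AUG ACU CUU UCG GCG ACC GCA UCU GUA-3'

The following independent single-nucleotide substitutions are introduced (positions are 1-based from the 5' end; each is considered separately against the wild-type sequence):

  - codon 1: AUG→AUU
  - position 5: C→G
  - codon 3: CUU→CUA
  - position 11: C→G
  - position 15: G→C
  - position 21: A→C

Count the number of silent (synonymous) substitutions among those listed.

3

Codon 1: AUG (Met) → AUU (Ile) — missense.
Codon 2: ACU (Thr) → AGU (Ser) — missense.
Codon 3: CUU (Leu) → CUA (Leu) — synonymous.
Codon 4: UCG (Ser) → UGG (Trp) — missense.
Codon 5: GCG (Ala) → GCC (Ala) — synonymous.
Codon 7: GCA (Ala) → GCC (Ala) — synonymous.
Synonymous: 3 of 6.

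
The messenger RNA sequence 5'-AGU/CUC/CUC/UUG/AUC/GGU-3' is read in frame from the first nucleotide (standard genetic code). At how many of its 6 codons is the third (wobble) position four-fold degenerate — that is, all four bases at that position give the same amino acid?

3

Codon 1 AGU (Ser): third position 2-fold.
Codon 2 CUC (Leu): third position 4-fold.
Codon 3 CUC (Leu): third position 4-fold.
Codon 4 UUG (Leu): third position 2-fold.
Codon 5 AUC (Ile): third position 3-fold.
Codon 6 GGU (Gly): third position 4-fold.
Four-fold degenerate third positions: 3.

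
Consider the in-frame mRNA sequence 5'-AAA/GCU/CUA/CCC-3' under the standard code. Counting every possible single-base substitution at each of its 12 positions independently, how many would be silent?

11

Codon 1 (AAA, Lys): 1 synonymous substitution.
Codon 2 (GCU, Ala): 3 synonymous substitutions.
Codon 3 (CUA, Leu): 4 synonymous substitutions.
Codon 4 (CCC, Pro): 3 synonymous substitutions.
Total: 1 + 3 + 4 + 3 = 11.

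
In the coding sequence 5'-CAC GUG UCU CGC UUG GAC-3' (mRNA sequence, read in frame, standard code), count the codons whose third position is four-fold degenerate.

Codon 1 CAC (His): third position 2-fold.
Codon 2 GUG (Val): third position 4-fold.
Codon 3 UCU (Ser): third position 4-fold.
Codon 4 CGC (Arg): third position 4-fold.
Codon 5 UUG (Leu): third position 2-fold.
Codon 6 GAC (Asp): third position 2-fold.
Four-fold degenerate third positions: 3.

3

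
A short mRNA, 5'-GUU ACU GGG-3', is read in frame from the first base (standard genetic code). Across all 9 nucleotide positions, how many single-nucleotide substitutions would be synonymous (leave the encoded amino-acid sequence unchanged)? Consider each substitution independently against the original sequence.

Codon 1 (GUU, Val): 3 synonymous substitutions.
Codon 2 (ACU, Thr): 3 synonymous substitutions.
Codon 3 (GGG, Gly): 3 synonymous substitutions.
Total: 3 + 3 + 3 = 9.

9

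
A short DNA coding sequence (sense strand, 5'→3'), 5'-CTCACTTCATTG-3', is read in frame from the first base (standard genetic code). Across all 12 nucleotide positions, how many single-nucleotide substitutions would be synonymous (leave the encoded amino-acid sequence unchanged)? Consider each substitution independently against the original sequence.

11

Codon 1 (CTC, Leu): 3 synonymous substitutions.
Codon 2 (ACT, Thr): 3 synonymous substitutions.
Codon 3 (TCA, Ser): 3 synonymous substitutions.
Codon 4 (TTG, Leu): 2 synonymous substitutions.
Total: 3 + 3 + 3 + 2 = 11.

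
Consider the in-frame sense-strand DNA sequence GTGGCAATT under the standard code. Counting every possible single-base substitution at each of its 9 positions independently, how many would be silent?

8

Codon 1 (GTG, Val): 3 synonymous substitutions.
Codon 2 (GCA, Ala): 3 synonymous substitutions.
Codon 3 (ATT, Ile): 2 synonymous substitutions.
Total: 3 + 3 + 2 = 8.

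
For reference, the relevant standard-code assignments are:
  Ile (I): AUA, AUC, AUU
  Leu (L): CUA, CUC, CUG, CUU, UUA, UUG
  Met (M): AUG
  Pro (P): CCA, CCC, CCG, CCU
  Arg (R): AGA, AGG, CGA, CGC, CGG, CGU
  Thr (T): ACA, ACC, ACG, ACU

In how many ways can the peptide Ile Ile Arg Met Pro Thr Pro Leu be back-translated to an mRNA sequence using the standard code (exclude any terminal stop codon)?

Ile: 3 codons.
Ile: 3 codons.
Arg: 6 codons.
Met: 1 codon.
Pro: 4 codons.
Thr: 4 codons.
Pro: 4 codons.
Leu: 6 codons.
3 × 3 × 6 × 1 × 4 × 4 × 4 × 6 = 20736.

20736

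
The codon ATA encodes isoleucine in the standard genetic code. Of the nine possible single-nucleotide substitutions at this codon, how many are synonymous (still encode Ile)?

Position 1: none → 0 synonymous.
Position 2: none → 0 synonymous.
Position 3: ATT, ATC → 2 synonymous.
Total: 0 + 0 + 2 = 2.

2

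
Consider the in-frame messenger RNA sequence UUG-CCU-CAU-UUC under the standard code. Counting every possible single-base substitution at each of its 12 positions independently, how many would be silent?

Codon 1 (UUG, Leu): 2 synonymous substitutions.
Codon 2 (CCU, Pro): 3 synonymous substitutions.
Codon 3 (CAU, His): 1 synonymous substitution.
Codon 4 (UUC, Phe): 1 synonymous substitution.
Total: 2 + 3 + 1 + 1 = 7.

7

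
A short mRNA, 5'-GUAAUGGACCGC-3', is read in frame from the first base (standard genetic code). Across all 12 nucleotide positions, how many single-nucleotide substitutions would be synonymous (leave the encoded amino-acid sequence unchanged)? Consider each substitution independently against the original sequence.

7

Codon 1 (GUA, Val): 3 synonymous substitutions.
Codon 2 (AUG, Met): 0 synonymous substitutions.
Codon 3 (GAC, Asp): 1 synonymous substitution.
Codon 4 (CGC, Arg): 3 synonymous substitutions.
Total: 3 + 0 + 1 + 3 = 7.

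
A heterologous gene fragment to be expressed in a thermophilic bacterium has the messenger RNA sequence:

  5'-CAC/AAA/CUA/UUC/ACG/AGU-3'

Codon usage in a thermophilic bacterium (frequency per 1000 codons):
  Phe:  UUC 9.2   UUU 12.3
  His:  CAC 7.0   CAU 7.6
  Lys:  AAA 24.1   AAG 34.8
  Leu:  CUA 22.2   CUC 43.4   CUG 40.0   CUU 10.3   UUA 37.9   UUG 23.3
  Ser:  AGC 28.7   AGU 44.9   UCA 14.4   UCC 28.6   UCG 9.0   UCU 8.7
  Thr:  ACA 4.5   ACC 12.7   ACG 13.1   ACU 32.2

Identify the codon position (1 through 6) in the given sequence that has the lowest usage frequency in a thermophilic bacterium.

Codon 1 CAC (His): 7.0 per 1000.
Codon 2 AAA (Lys): 24.1 per 1000.
Codon 3 CUA (Leu): 22.2 per 1000.
Codon 4 UUC (Phe): 9.2 per 1000.
Codon 5 ACG (Thr): 13.1 per 1000.
Codon 6 AGU (Ser): 44.9 per 1000.
Lowest frequency is 7.0 at codon 1.

1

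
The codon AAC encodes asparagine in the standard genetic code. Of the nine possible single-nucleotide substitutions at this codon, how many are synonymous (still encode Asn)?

1

Position 1: none → 0 synonymous.
Position 2: none → 0 synonymous.
Position 3: AAU → 1 synonymous.
Total: 0 + 0 + 1 = 1.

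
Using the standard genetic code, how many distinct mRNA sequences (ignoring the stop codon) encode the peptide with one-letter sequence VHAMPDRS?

9216

Val: 4 codons.
His: 2 codons.
Ala: 4 codons.
Met: 1 codon.
Pro: 4 codons.
Asp: 2 codons.
Arg: 6 codons.
Ser: 6 codons.
4 × 2 × 4 × 1 × 4 × 2 × 6 × 6 = 9216.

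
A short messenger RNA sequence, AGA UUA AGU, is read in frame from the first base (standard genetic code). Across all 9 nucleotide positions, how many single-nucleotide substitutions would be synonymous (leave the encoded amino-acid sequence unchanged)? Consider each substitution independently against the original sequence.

5

Codon 1 (AGA, Arg): 2 synonymous substitutions.
Codon 2 (UUA, Leu): 2 synonymous substitutions.
Codon 3 (AGU, Ser): 1 synonymous substitution.
Total: 2 + 2 + 1 = 5.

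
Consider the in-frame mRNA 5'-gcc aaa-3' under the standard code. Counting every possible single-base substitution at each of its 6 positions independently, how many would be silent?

4

Codon 1 (GCC, Ala): 3 synonymous substitutions.
Codon 2 (AAA, Lys): 1 synonymous substitution.
Total: 3 + 1 = 4.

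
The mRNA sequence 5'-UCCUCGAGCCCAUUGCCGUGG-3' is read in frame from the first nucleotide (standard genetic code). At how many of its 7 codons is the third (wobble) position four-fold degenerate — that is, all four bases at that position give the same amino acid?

Codon 1 UCC (Ser): third position 4-fold.
Codon 2 UCG (Ser): third position 4-fold.
Codon 3 AGC (Ser): third position 2-fold.
Codon 4 CCA (Pro): third position 4-fold.
Codon 5 UUG (Leu): third position 2-fold.
Codon 6 CCG (Pro): third position 4-fold.
Codon 7 UGG (Trp): third position 1-fold.
Four-fold degenerate third positions: 4.

4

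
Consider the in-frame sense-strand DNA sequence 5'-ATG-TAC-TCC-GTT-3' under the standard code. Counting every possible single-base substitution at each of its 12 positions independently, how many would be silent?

Codon 1 (ATG, Met): 0 synonymous substitutions.
Codon 2 (TAC, Tyr): 1 synonymous substitution.
Codon 3 (TCC, Ser): 3 synonymous substitutions.
Codon 4 (GTT, Val): 3 synonymous substitutions.
Total: 0 + 1 + 3 + 3 = 7.

7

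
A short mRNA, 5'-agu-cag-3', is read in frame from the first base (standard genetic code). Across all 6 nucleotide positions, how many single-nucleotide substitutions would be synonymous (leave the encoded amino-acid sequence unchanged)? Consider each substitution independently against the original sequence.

2

Codon 1 (AGU, Ser): 1 synonymous substitution.
Codon 2 (CAG, Gln): 1 synonymous substitution.
Total: 1 + 1 = 2.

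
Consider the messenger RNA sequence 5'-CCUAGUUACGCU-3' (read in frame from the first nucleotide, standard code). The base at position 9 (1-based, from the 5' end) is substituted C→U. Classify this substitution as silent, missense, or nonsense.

Position 9 falls in codon 3: UAC → Tyr.
After the substitution the codon is UAU → Tyr.
Both encode Tyr, so the change is synonymous.

silent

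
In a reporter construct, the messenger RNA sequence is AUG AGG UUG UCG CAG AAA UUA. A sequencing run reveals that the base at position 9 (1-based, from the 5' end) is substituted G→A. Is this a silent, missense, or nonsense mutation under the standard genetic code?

Position 9 falls in codon 3: UUG → Leu.
After the substitution the codon is UUA → Leu.
Both encode Leu, so the change is synonymous.

silent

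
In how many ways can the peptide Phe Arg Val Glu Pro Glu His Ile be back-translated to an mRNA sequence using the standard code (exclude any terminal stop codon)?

Phe: 2 codons.
Arg: 6 codons.
Val: 4 codons.
Glu: 2 codons.
Pro: 4 codons.
Glu: 2 codons.
His: 2 codons.
Ile: 3 codons.
2 × 6 × 4 × 2 × 4 × 2 × 2 × 3 = 4608.

4608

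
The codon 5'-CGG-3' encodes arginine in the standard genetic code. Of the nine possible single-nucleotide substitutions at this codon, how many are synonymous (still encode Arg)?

Position 1: AGG → 1 synonymous.
Position 2: none → 0 synonymous.
Position 3: CGU, CGC, CGA → 3 synonymous.
Total: 1 + 0 + 3 = 4.

4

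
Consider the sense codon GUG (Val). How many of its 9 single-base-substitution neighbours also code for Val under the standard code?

Position 1: none → 0 synonymous.
Position 2: none → 0 synonymous.
Position 3: GUU, GUC, GUA → 3 synonymous.
Total: 0 + 0 + 3 = 3.

3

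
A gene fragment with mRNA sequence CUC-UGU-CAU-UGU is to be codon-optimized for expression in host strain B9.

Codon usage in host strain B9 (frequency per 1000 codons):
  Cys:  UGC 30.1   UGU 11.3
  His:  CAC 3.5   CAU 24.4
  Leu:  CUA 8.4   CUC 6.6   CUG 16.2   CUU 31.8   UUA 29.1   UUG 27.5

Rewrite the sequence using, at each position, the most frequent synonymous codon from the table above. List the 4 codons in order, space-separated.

CUU UGC CAU UGC

Codon 1 (Leu): best is CUU at 31.8.
Codon 2 (Cys): best is UGC at 30.1.
Codon 3 (His): best is CAU at 24.4.
Codon 4 (Cys): best is UGC at 30.1.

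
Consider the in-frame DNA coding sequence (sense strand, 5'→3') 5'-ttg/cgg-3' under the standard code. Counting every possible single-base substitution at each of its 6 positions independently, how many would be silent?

6

Codon 1 (TTG, Leu): 2 synonymous substitutions.
Codon 2 (CGG, Arg): 4 synonymous substitutions.
Total: 2 + 4 = 6.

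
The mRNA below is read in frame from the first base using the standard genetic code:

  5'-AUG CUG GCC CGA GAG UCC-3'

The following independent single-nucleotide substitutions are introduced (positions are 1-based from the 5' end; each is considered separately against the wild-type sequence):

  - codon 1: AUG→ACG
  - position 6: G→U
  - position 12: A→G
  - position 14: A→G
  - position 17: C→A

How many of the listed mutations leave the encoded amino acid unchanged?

Codon 1: AUG (Met) → ACG (Thr) — missense.
Codon 2: CUG (Leu) → CUU (Leu) — synonymous.
Codon 4: CGA (Arg) → CGG (Arg) — synonymous.
Codon 5: GAG (Glu) → GGG (Gly) — missense.
Codon 6: UCC (Ser) → UAC (Tyr) — missense.
Synonymous: 2 of 5.

2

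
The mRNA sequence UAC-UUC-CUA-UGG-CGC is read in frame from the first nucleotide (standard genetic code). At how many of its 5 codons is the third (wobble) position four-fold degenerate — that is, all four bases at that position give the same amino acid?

Codon 1 UAC (Tyr): third position 2-fold.
Codon 2 UUC (Phe): third position 2-fold.
Codon 3 CUA (Leu): third position 4-fold.
Codon 4 UGG (Trp): third position 1-fold.
Codon 5 CGC (Arg): third position 4-fold.
Four-fold degenerate third positions: 2.

2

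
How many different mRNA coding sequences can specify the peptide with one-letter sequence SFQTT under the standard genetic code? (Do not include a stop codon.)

384

Ser: 6 codons.
Phe: 2 codons.
Gln: 2 codons.
Thr: 4 codons.
Thr: 4 codons.
6 × 2 × 2 × 4 × 4 = 384.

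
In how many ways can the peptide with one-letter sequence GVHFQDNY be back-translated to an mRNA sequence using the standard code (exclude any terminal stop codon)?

1024

Gly: 4 codons.
Val: 4 codons.
His: 2 codons.
Phe: 2 codons.
Gln: 2 codons.
Asp: 2 codons.
Asn: 2 codons.
Tyr: 2 codons.
4 × 4 × 2 × 2 × 2 × 2 × 2 × 2 = 1024.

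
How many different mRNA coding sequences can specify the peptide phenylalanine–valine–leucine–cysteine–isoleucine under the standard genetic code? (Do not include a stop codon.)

Phe: 2 codons.
Val: 4 codons.
Leu: 6 codons.
Cys: 2 codons.
Ile: 3 codons.
2 × 4 × 6 × 2 × 3 = 288.

288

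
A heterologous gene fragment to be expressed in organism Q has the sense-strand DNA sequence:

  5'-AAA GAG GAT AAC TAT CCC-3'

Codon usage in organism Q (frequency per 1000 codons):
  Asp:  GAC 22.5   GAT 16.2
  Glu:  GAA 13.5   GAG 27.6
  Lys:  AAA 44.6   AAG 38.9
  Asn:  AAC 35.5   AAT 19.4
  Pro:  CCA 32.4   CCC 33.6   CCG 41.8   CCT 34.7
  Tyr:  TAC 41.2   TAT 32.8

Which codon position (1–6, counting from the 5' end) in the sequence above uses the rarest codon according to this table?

3

Codon 1 AAA (Lys): 44.6 per 1000.
Codon 2 GAG (Glu): 27.6 per 1000.
Codon 3 GAT (Asp): 16.2 per 1000.
Codon 4 AAC (Asn): 35.5 per 1000.
Codon 5 TAT (Tyr): 32.8 per 1000.
Codon 6 CCC (Pro): 33.6 per 1000.
Lowest frequency is 16.2 at codon 3.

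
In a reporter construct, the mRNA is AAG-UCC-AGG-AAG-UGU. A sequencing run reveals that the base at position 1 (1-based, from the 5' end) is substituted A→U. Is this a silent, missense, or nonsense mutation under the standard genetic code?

Position 1 falls in codon 1: AAG → Lys.
After the substitution the codon is UAG → Stop.
The new codon is a stop codon, so this is a nonsense mutation.

nonsense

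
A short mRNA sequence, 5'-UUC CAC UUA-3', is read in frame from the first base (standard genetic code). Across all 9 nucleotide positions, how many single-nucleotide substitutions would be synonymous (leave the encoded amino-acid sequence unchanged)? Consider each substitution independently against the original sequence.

4

Codon 1 (UUC, Phe): 1 synonymous substitution.
Codon 2 (CAC, His): 1 synonymous substitution.
Codon 3 (UUA, Leu): 2 synonymous substitutions.
Total: 1 + 1 + 2 = 4.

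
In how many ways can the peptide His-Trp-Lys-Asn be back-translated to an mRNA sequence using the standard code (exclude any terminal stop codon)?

8

His: 2 codons.
Trp: 1 codon.
Lys: 2 codons.
Asn: 2 codons.
2 × 1 × 2 × 2 = 8.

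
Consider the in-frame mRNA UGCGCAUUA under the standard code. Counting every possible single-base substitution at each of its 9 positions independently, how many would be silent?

Codon 1 (UGC, Cys): 1 synonymous substitution.
Codon 2 (GCA, Ala): 3 synonymous substitutions.
Codon 3 (UUA, Leu): 2 synonymous substitutions.
Total: 1 + 3 + 2 = 6.

6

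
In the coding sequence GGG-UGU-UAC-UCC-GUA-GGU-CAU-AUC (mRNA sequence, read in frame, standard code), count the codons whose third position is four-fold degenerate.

4

Codon 1 GGG (Gly): third position 4-fold.
Codon 2 UGU (Cys): third position 2-fold.
Codon 3 UAC (Tyr): third position 2-fold.
Codon 4 UCC (Ser): third position 4-fold.
Codon 5 GUA (Val): third position 4-fold.
Codon 6 GGU (Gly): third position 4-fold.
Codon 7 CAU (His): third position 2-fold.
Codon 8 AUC (Ile): third position 3-fold.
Four-fold degenerate third positions: 4.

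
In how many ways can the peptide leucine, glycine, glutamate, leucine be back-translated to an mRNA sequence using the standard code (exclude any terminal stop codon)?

Leu: 6 codons.
Gly: 4 codons.
Glu: 2 codons.
Leu: 6 codons.
6 × 4 × 2 × 6 = 288.

288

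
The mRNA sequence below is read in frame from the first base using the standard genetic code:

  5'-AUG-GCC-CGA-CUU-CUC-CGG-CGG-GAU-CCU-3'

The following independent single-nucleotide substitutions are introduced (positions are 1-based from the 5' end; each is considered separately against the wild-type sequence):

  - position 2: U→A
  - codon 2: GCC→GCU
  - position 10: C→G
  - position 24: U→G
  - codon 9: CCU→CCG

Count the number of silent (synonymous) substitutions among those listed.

Codon 1: AUG (Met) → AAG (Lys) — missense.
Codon 2: GCC (Ala) → GCU (Ala) — synonymous.
Codon 4: CUU (Leu) → GUU (Val) — missense.
Codon 8: GAU (Asp) → GAG (Glu) — missense.
Codon 9: CCU (Pro) → CCG (Pro) — synonymous.
Synonymous: 2 of 5.

2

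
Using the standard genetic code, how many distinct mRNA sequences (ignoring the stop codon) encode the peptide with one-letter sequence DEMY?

Asp: 2 codons.
Glu: 2 codons.
Met: 1 codon.
Tyr: 2 codons.
2 × 2 × 1 × 2 = 8.

8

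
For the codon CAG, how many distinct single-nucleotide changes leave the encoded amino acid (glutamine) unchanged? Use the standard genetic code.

Position 1: none → 0 synonymous.
Position 2: none → 0 synonymous.
Position 3: CAA → 1 synonymous.
Total: 0 + 0 + 1 = 1.

1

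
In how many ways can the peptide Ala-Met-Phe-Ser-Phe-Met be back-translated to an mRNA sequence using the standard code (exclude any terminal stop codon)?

Ala: 4 codons.
Met: 1 codon.
Phe: 2 codons.
Ser: 6 codons.
Phe: 2 codons.
Met: 1 codon.
4 × 1 × 2 × 6 × 2 × 1 = 96.

96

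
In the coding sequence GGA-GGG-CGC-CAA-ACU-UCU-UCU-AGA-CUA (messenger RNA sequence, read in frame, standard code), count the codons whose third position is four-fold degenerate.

Codon 1 GGA (Gly): third position 4-fold.
Codon 2 GGG (Gly): third position 4-fold.
Codon 3 CGC (Arg): third position 4-fold.
Codon 4 CAA (Gln): third position 2-fold.
Codon 5 ACU (Thr): third position 4-fold.
Codon 6 UCU (Ser): third position 4-fold.
Codon 7 UCU (Ser): third position 4-fold.
Codon 8 AGA (Arg): third position 2-fold.
Codon 9 CUA (Leu): third position 4-fold.
Four-fold degenerate third positions: 7.

7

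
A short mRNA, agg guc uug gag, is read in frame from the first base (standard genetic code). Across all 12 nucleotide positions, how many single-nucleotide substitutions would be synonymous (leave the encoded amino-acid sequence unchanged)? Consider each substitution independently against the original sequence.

Codon 1 (AGG, Arg): 2 synonymous substitutions.
Codon 2 (GUC, Val): 3 synonymous substitutions.
Codon 3 (UUG, Leu): 2 synonymous substitutions.
Codon 4 (GAG, Glu): 1 synonymous substitution.
Total: 2 + 3 + 2 + 1 = 8.

8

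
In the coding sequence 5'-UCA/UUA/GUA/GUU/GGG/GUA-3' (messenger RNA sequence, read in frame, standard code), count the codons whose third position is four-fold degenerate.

Codon 1 UCA (Ser): third position 4-fold.
Codon 2 UUA (Leu): third position 2-fold.
Codon 3 GUA (Val): third position 4-fold.
Codon 4 GUU (Val): third position 4-fold.
Codon 5 GGG (Gly): third position 4-fold.
Codon 6 GUA (Val): third position 4-fold.
Four-fold degenerate third positions: 5.

5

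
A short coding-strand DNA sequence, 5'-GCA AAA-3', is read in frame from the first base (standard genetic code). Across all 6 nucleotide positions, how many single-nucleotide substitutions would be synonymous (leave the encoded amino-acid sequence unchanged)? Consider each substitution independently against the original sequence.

Codon 1 (GCA, Ala): 3 synonymous substitutions.
Codon 2 (AAA, Lys): 1 synonymous substitution.
Total: 3 + 1 = 4.

4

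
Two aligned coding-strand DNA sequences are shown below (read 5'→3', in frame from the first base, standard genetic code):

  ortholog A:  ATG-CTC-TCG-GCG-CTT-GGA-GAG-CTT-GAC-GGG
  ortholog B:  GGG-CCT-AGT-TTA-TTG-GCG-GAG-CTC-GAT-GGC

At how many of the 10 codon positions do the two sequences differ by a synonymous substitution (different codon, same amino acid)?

Codon 1: ATG Met / GGG Gly — nonsynonymous.
Codon 2: CTC Leu / CCT Pro — nonsynonymous.
Codon 3: TCG Ser / AGT Ser — synonymous.
Codon 4: GCG Ala / TTA Leu — nonsynonymous.
Codon 5: CTT Leu / TTG Leu — synonymous.
Codon 6: GGA Gly / GCG Ala — nonsynonymous.
Codon 7: GAG Glu / GAG Glu — identical.
Codon 8: CTT Leu / CTC Leu — synonymous.
Codon 9: GAC Asp / GAT Asp — synonymous.
Codon 10: GGG Gly / GGC Gly — synonymous.
Synonymous differences: 5.

5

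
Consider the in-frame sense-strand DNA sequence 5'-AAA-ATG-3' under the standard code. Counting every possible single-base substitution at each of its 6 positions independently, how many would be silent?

Codon 1 (AAA, Lys): 1 synonymous substitution.
Codon 2 (ATG, Met): 0 synonymous substitutions.
Total: 1 + 0 = 1.

1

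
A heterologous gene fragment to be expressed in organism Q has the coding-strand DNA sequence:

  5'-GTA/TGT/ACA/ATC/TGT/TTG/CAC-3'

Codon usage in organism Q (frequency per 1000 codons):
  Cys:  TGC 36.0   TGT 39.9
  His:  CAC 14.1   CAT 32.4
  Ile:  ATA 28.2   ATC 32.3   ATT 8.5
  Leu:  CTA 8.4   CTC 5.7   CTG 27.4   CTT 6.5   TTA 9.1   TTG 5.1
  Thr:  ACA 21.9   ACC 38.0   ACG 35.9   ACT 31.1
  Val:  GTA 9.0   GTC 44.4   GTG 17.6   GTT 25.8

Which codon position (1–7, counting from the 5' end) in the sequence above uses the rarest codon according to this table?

6

Codon 1 GTA (Val): 9.0 per 1000.
Codon 2 TGT (Cys): 39.9 per 1000.
Codon 3 ACA (Thr): 21.9 per 1000.
Codon 4 ATC (Ile): 32.3 per 1000.
Codon 5 TGT (Cys): 39.9 per 1000.
Codon 6 TTG (Leu): 5.1 per 1000.
Codon 7 CAC (His): 14.1 per 1000.
Lowest frequency is 5.1 at codon 6.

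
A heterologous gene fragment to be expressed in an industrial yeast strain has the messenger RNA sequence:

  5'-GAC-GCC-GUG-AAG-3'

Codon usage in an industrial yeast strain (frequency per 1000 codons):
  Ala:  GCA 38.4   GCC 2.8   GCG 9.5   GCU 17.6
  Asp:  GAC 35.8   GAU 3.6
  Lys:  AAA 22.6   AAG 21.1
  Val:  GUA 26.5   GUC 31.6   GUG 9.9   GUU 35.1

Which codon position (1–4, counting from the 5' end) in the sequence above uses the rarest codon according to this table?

2

Codon 1 GAC (Asp): 35.8 per 1000.
Codon 2 GCC (Ala): 2.8 per 1000.
Codon 3 GUG (Val): 9.9 per 1000.
Codon 4 AAG (Lys): 21.1 per 1000.
Lowest frequency is 2.8 at codon 2.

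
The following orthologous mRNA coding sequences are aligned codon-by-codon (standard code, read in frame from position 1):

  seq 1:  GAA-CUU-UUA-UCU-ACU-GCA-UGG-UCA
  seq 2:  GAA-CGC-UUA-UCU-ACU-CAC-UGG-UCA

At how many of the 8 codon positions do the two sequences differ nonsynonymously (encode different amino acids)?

2

Codon 1: GAA Glu / GAA Glu — identical.
Codon 2: CUU Leu / CGC Arg — nonsynonymous.
Codon 3: UUA Leu / UUA Leu — identical.
Codon 4: UCU Ser / UCU Ser — identical.
Codon 5: ACU Thr / ACU Thr — identical.
Codon 6: GCA Ala / CAC His — nonsynonymous.
Codon 7: UGG Trp / UGG Trp — identical.
Codon 8: UCA Ser / UCA Ser — identical.
Nonsynonymous differences: 2.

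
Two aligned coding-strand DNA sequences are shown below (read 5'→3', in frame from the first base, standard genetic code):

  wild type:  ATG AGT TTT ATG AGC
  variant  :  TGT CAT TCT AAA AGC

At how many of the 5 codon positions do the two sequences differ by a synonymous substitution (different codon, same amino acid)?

Codon 1: ATG Met / TGT Cys — nonsynonymous.
Codon 2: AGT Ser / CAT His — nonsynonymous.
Codon 3: TTT Phe / TCT Ser — nonsynonymous.
Codon 4: ATG Met / AAA Lys — nonsynonymous.
Codon 5: AGC Ser / AGC Ser — identical.
Synonymous differences: 0.

0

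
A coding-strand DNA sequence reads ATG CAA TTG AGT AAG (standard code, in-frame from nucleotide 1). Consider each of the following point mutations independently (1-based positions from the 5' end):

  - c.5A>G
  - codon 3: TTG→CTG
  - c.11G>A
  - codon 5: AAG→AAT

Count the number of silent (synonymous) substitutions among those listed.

1

Codon 2: CAA (Gln) → CGA (Arg) — missense.
Codon 3: TTG (Leu) → CTG (Leu) — synonymous.
Codon 4: AGT (Ser) → AAT (Asn) — missense.
Codon 5: AAG (Lys) → AAT (Asn) — missense.
Synonymous: 1 of 4.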